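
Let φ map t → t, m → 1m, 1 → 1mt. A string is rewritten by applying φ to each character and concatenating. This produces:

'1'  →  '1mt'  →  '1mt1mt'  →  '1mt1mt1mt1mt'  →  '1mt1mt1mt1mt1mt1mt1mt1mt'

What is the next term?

1mt1mt1mt1mt1mt1mt1mt1mt1mt1mt1mt1mt1mt1mt1mt1mt

Replace each of the 24 characters of 1mt1mt1mt1mt1mt1mt1mt1mt in place — 1mt 1m t 1mt 1m t 1mt 1m t 1mt 1m t 1mt 1m t 1mt 1m t 1mt 1m t 1mt 1m t — and concatenate.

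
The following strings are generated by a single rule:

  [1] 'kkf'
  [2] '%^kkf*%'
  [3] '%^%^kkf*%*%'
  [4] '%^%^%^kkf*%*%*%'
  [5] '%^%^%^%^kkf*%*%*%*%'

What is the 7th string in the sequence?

Each term wraps the previous one in %^ on the left and *% on the right.
From %^%^%^%^kkf*%*%*%*%, 2 further steps: %^%^%^%^kkf*%*%*%*% → %^%^%^%^%^kkf*%*%*%*%*% → (answer).

%^%^%^%^%^%^kkf*%*%*%*%*%*%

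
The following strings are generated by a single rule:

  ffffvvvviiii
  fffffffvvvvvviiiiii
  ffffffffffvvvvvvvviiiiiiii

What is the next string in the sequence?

fffffffffffffvvvvvvvvvviiiiiiiiii

Term n consists of 3n+1 f's, followed by 2n+2 v's, followed by 2n+2 i's (n = 1, 2, …).
For the next term, n = 4, so the run lengths are 13, 10, 10.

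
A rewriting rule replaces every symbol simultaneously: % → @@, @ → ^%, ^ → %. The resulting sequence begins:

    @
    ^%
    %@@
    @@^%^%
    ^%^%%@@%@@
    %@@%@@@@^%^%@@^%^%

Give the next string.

@@^%^%@@^%^%^%^%%@@%@@^%^%%@@%@@

Replace each of the 18 characters of %@@%@@@@^%^%@@^%^% in place — @@ ^% ^% @@ ^% ^% ^% ^% % @@ % @@ ^% ^% % @@ % @@ — and concatenate.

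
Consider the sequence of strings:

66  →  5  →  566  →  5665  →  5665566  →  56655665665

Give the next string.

This is a Fibonacci-style word recurrence s(k) = s(k−1)·s(k−2): e.g. 5·66 = 566.
Continuing: 56655665665 · 5665566 gives term 7.

566556656655665566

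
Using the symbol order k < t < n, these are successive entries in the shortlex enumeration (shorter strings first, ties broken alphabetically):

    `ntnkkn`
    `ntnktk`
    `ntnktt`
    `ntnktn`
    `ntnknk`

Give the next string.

ntnknt

Treat ntnknk as a base-3 numeral over the given alphabet and add one, carrying through any trailing n's.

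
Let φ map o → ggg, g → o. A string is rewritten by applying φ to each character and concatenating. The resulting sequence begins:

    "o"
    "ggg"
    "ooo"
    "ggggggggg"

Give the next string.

Expanding ggggggggg: g→o, g→o, g→o, g→o, g→o, g→o, g→o, g→o, g→o. Concatenated: o o o o o o o o o.

ooooooooo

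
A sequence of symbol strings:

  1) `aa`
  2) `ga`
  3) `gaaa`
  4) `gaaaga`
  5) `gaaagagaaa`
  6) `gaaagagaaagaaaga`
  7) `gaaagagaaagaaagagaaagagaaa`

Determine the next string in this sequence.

Each term (from the third on) is the previous term followed by the one before it: term 3 = ga·aa = gaaa.
Continuing: gaaagagaaagaaagagaaagagaaa · gaaagagaaagaaaga gives term 8.

gaaagagaaagaaagagaaagagaaagaaagagaaagaaaga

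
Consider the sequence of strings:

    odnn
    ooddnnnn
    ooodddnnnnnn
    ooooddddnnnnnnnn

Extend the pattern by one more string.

The n-th term is n o's then n d's then 2n n's (n = 1, 2, …).
For the next term, n = 5, so the run lengths are 5, 5, 10.

ooooodddddnnnnnnnnnn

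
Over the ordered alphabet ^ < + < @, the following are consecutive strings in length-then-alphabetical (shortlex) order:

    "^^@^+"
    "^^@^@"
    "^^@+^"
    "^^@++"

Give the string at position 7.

Continuing the enumeration 3 steps past ^^@++: ^^@++ → ^^@+@ → ^^@@^ → (answer).

^^@@+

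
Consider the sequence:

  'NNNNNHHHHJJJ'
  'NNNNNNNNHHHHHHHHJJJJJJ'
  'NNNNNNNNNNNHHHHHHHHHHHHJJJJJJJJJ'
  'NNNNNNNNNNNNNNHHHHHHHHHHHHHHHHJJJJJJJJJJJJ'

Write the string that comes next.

NNNNNNNNNNNNNNNNNHHHHHHHHHHHHHHHHHHHHJJJJJJJJJJJJJJJ

Each string has the form N^{3n+2} H^{4n} J^{3n} (n = 1, 2, …).
At n = 5 the blocks have lengths 17, 20, 15.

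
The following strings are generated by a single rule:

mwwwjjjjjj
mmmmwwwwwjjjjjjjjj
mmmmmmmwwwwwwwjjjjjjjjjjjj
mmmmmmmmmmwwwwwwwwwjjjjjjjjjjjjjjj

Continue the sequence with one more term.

mmmmmmmmmmmmmwwwwwwwwwwwjjjjjjjjjjjjjjjjjj

The n-th term is 3n-2 m's then 2n+1 w's then 3n+3 j's (n = 1, 2, …).
For the next term, n = 5, so the run lengths are 13, 11, 18.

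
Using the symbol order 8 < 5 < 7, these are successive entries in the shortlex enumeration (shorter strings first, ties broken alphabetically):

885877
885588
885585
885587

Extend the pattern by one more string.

885558

The successor of 885587 increments the rightmost position that isn't already 7 and resets every position after it to 8.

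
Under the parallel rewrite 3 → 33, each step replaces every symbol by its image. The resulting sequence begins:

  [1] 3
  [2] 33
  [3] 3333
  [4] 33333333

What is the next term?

3333333333333333

Apply φ to 33333333 symbol by symbol: 3→33, 3→33, 3→33, 3→33, 3→33, 3→33, 3→33, 3→33; joined: 33 33 33 33 33 33 33 33.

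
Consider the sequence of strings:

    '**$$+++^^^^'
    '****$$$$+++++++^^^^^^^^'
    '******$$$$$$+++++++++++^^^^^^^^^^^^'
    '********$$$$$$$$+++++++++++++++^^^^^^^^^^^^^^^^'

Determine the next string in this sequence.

Term n consists of 2n *'s, followed by 2n $'s, followed by 4n-1 +'s, followed by 4n ^'s (n = 1, 2, …).
At n = 5 the blocks have lengths 10, 10, 19, 20.

**********$$$$$$$$$$+++++++++++++++++++^^^^^^^^^^^^^^^^^^^^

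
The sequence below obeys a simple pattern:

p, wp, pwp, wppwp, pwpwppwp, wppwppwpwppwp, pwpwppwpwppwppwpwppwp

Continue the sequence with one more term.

wppwppwpwppwppwpwppwpwppwppwpwppwp

This is a Fibonacci-style word recurrence s(k) = s(k−2)·s(k−1): e.g. p·wp = pwp.
The next term joins wppwppwpwppwp and pwpwppwpwppwppwpwppwp.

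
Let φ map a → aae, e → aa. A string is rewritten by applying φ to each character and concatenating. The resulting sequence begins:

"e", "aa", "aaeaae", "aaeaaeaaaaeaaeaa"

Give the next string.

Rewriting the 16 symbols of aaeaaeaaaaeaaeaa one by one yields aae aae aa aae aae aa aae aae aae aae aa aae aae aa aae aae; concatenated:

aaeaaeaaaaeaaeaaaaeaaeaaeaaeaaaaeaaeaaaaeaae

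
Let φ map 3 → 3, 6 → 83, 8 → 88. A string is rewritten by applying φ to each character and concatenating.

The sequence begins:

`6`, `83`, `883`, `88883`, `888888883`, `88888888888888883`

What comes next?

Applying the rule to each of the 17 symbols of 88888888888888883 gives the pieces 88 88 88 88 88 88 88 88 88 88 88 88 88 88 88 88 3, which concatenate to the answer.

888888888888888888888888888888883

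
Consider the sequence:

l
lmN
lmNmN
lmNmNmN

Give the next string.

Every step adds mN to the end: s(k+1) = s(k)·mN.
Applying this once more to lmNmNmN:

lmNmNmNmN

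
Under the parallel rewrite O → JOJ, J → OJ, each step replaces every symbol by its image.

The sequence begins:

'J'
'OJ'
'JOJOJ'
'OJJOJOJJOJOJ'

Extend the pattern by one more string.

JOJOJOJJOJOJJOJOJOJJOJOJJOJOJ

Expanding OJJOJOJJOJOJ: O→JOJ, J→OJ, J→OJ, O→JOJ, J→OJ, O→JOJ, J→OJ, J→OJ, O→JOJ, J→OJ, O→JOJ, J→OJ. Concatenated: JOJ OJ OJ JOJ OJ JOJ OJ OJ JOJ OJ JOJ OJ.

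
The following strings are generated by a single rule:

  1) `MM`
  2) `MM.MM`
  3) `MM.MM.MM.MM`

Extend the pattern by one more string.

MM.MM.MM.MM.MM.MM.MM.MM

Each string is two copies of the previous one joined by '.'.
One more doubling of MM.MM.MM.MM gives the answer.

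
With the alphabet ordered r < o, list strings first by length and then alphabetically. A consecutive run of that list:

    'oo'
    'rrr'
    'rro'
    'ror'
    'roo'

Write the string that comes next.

The successor of roo increments the rightmost position that isn't already o and resets every position after it to r.

orr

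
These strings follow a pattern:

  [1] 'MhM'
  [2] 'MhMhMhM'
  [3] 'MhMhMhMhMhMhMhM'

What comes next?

Every step duplicates the string with 'h' between the halves.
Doubling MhMhMhMhMhMhMhM with 'h' between the halves:

MhMhMhMhMhMhMhMhMhMhMhMhMhMhMhM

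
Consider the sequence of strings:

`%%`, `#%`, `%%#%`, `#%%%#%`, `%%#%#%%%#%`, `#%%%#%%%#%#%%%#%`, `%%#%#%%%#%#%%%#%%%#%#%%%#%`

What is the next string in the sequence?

#%%%#%%%#%#%%%#%%%#%#%%%#%#%%%#%%%#%#%%%#%

This is a Fibonacci-style word recurrence s(k) = s(k−2)·s(k−1): e.g. %%·#% = %%#%.
So term 8 is #%%%#%%%#%#%%%#%·%%#%#%%%#%#%%%#%%%#%#%%%#%.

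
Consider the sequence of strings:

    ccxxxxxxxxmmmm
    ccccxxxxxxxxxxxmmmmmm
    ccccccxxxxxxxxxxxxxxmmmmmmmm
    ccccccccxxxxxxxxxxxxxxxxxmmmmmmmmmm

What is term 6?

Each string has the form c^{2n-2} x^{3n+2} m^{2n}, where the shown terms are n = 2, 3, 4, 5.
At n = 7 the blocks have lengths 12, 23, 14.

ccccccccccccxxxxxxxxxxxxxxxxxxxxxxxmmmmmmmmmmmmmm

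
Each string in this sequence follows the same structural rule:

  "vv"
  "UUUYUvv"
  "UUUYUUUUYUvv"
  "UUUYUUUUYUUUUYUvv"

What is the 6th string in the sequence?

UUUYUUUUYUUUUYUUUUYUUUUYUvv

Every step adds UUUYU at the front: s(k+1) = UUUYU·s(k).
From UUUYUUUUYUUUUYUvv, 2 further steps: UUUYUUUUYUUUUYUvv → UUUYUUUUYUUUUYUUUUYUvv → (answer).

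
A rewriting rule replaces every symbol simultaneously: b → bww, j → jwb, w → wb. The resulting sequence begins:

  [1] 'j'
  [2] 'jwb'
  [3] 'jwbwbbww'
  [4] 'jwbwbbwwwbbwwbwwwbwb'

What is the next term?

jwbwbbwwwbbwwbwwwbwbwbbwwbwwwbwbbwwwbwbwbbwwwbbww

Replace each of the 20 characters of jwbwbbwwwbbwwbwwwbwb in place — jwb wb bww wb bww bww wb wb wb bww bww wb wb bww wb wb wb bww wb bww — and concatenate.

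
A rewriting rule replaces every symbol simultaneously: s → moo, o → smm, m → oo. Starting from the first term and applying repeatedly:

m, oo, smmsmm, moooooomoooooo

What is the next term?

oosmmsmmsmmsmmsmmsmmoosmmsmmsmmsmmsmmsmm

φ(moooooomoooooo) expands symbol-by-symbol to oo smm smm smm smm smm smm oo smm smm smm smm smm smm; joining the 14 pieces gives the next term.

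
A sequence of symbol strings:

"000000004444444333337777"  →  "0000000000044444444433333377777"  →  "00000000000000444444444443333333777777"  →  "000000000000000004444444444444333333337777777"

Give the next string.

0000000000000000000044444444444444433333333377777777

Term n consists of 3n-1 0's, followed by 2n+1 4's, followed by n+2 3's, followed by n+1 7's, where the shown terms are n = 3, 4, 5, 6.
At n = 7 the blocks have lengths 20, 15, 9, 8.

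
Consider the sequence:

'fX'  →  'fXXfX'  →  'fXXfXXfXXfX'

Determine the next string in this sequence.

Every step duplicates the string with 'X' between the halves.
One more doubling of fXXfXXfXXfX gives the answer.

fXXfXXfXXfXXfXXfXXfXXfX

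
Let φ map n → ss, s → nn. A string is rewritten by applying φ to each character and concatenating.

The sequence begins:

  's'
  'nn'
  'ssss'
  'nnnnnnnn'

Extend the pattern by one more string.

Apply φ to nnnnnnnn symbol by symbol: n→ss, n→ss, n→ss, n→ss, n→ss, n→ss, n→ss, n→ss; joined: ss ss ss ss ss ss ss ss.

ssssssssssssssss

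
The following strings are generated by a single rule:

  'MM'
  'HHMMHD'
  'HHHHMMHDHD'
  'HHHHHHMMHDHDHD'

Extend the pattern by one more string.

Each term wraps the previous one in HH on the left and HD on the right.
Applying this once more to HHHHHHMMHDHDHD:

HHHHHHHHMMHDHDHDHD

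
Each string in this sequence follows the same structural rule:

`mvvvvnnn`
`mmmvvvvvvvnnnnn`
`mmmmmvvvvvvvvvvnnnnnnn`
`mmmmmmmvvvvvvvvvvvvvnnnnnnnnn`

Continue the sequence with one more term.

Term n consists of 2n-1 m's, followed by 3n+1 v's, followed by 2n+1 n's (n = 1, 2, …).
At n = 5 the blocks have lengths 9, 16, 11.

mmmmmmmmmvvvvvvvvvvvvvvvvnnnnnnnnnnn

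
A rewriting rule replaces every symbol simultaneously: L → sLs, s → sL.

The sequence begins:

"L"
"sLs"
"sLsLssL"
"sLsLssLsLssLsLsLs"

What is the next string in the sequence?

Applying the rule to each of the 17 symbols of sLsLssLsLssLsLsLs gives the pieces sL sLs sL sLs sL sL sLs sL sLs sL sL sLs sL sLs sL sLs sL, which concatenate to the answer.

sLsLssLsLssLsLsLssLsLssLsLsLssLsLssLsLssL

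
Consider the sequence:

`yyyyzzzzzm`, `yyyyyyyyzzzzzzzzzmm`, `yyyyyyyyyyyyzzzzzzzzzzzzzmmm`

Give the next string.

Reading off run lengths: y runs 4, 8, 12; z runs 5, 9, 13; m runs 1, 2, 3 — each is linear in n (n = 1, 2, …).
For the next term, n = 4, so the run lengths are 16, 17, 4.

yyyyyyyyyyyyyyyyzzzzzzzzzzzzzzzzzmmmm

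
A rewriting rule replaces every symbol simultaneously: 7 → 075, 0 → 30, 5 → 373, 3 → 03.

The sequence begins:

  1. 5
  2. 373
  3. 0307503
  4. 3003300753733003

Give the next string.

φ(3003300753733003) expands symbol-by-symbol to 03 30 30 03 03 30 30 075 373 03 075 03 03 30 30 03; joining the 16 pieces gives the next term.

03303003033030075373030750303303003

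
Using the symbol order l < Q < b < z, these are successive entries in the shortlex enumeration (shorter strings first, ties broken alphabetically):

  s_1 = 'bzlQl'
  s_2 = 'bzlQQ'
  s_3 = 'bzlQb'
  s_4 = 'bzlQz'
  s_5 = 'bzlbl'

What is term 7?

Stepping forward 2 times from bzlbl: bzlbl → bzlbQ, then the target.

bzlbb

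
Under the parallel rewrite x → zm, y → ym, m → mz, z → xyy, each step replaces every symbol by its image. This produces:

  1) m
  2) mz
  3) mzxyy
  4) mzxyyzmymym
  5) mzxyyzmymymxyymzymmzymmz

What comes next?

Applying the rule to each of the 24 symbols of mzxyyzmymymxyymzymmzymmz gives the pieces mz xyy zm ym ym xyy mz ym mz ym mz zm ym ym mz xyy ym mz mz xyy ym mz mz xyy, which concatenate to the answer.

mzxyyzmymymxyymzymmzymmzzmymymmzxyyymmzmzxyyymmzmzxyy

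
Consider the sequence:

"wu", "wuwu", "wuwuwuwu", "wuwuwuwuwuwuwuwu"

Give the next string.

Every step duplicates the string.
So the next term is two copies of wuwuwuwuwuwuwuwu.

wuwuwuwuwuwuwuwuwuwuwuwuwuwuwuwu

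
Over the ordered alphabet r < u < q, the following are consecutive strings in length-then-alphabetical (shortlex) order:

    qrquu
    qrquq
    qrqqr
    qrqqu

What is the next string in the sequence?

qrqqq

Find the rightmost character of qrqqu below q, bump it to the next letter, and reset everything to its right to r.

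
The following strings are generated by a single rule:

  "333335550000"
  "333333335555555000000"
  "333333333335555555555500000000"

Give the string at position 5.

Reading off run lengths: 3 runs 5, 8, 11; 5 runs 3, 7, 11; 0 runs 4, 6, 8 — each is linear in n (n = 1, 2, …).
At n = 5 the blocks have lengths 17, 19, 12.

333333333333333335555555555555555555000000000000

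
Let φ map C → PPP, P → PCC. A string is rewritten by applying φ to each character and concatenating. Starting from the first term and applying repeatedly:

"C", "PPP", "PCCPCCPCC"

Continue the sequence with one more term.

PCCPPPPPPPCCPPPPPPPCCPPPPPP

Rewriting each symbol of PCCPCCPCC: P→PCC, C→PPP, C→PPP, P→PCC, C→PPP, C→PPP, P→PCC, C→PPP, C→PPP, which concatenates to PCC PPP PPP PCC PPP PPP PCC PPP PPP.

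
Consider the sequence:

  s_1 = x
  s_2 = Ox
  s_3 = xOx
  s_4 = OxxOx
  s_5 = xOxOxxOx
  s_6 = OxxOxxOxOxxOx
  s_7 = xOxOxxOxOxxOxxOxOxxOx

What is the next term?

OxxOxxOxOxxOxxOxOxxOxOxxOxxOxOxxOx

This is a Fibonacci-style word recurrence s(k) = s(k−2)·s(k−1): e.g. x·Ox = xOx.
So term 8 is OxxOxxOxOxxOx·xOxOxxOxOxxOxxOxOxxOx.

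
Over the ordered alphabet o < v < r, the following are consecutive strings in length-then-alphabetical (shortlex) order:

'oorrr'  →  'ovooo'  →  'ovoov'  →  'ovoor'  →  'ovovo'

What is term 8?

ovoro

Continuing the enumeration 3 steps past ovovo: ovovo → ovovv → ovovr → (answer).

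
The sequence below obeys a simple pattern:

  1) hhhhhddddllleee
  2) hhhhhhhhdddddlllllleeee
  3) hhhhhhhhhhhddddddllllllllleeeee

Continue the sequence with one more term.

Term n consists of 3n+2 h's, followed by n+3 d's, followed by 3n l's, followed by n+2 e's (n = 1, 2, …).
Setting n = 4 gives 14, 7, 12, 6 characters in each block.

hhhhhhhhhhhhhhdddddddlllllllllllleeeeee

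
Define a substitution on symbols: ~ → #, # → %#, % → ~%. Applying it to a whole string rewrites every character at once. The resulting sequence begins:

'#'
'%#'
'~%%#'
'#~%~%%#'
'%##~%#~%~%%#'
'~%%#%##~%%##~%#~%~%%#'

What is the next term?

φ(~%%#%##~%%##~%#~%~%%#) expands symbol-by-symbol to # ~% ~% %# ~% %# %# # ~% ~% %# %# # ~% %# # ~% # ~% ~% %#; joining the 21 pieces gives the next term.

#~%~%%#~%%#%##~%~%%#%##~%%##~%#~%~%%#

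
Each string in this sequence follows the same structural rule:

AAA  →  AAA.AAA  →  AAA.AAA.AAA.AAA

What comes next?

Each string is two copies of the previous one joined by '.'.
One more doubling of AAA.AAA.AAA.AAA gives the answer.

AAA.AAA.AAA.AAA.AAA.AAA.AAA.AAA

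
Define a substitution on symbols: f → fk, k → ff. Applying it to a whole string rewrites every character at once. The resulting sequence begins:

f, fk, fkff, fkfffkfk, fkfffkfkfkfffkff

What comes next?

fkfffkfkfkfffkfffkfffkfkfkfffkfk

φ(fkfffkfkfkfffkff) expands symbol-by-symbol to fk ff fk fk fk ff fk ff fk ff fk fk fk ff fk fk; joining the 16 pieces gives the next term.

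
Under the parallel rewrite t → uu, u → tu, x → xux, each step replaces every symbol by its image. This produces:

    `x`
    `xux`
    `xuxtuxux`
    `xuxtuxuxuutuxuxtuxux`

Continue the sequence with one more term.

Replace each of the 20 characters of xuxtuxuxuutuxuxtuxux in place — xux tu xux uu tu xux tu xux tu tu uu tu xux tu xux uu tu xux tu xux — and concatenate.

xuxtuxuxuutuxuxtuxuxtutuuutuxuxtuxuxuutuxuxtuxux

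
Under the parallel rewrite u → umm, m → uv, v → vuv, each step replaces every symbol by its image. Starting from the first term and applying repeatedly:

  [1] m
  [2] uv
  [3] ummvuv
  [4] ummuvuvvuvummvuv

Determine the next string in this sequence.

ummuvuvummvuvummvuvvuvummvuvummuvuvvuvummvuv

φ(ummuvuvvuvummvuv) expands symbol-by-symbol to umm uv uv umm vuv umm vuv vuv umm vuv umm uv uv vuv umm vuv; joining the 16 pieces gives the next term.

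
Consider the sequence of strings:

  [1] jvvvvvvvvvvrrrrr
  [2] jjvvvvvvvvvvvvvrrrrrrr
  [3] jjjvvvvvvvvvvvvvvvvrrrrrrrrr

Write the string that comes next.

Each string has the form j^{n-2} v^{3n+1} r^{2n-1}, where the shown terms are n = 3, 4, 5.
Setting n = 6 gives 4, 19, 11 characters in each block.

jjjjvvvvvvvvvvvvvvvvvvvrrrrrrrrrrr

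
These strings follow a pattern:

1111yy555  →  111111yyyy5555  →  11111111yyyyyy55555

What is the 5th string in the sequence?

111111111111yyyyyyyyyy5555555

The n-th term is 2n+2 1's then 2n y's then n+2 5's (n = 1, 2, …).
For term 5, n = 5, so the run lengths are 12, 10, 7.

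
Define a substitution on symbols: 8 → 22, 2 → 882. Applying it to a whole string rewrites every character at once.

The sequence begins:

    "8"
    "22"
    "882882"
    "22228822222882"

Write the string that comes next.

Applying the rule to each of the 14 symbols of 22228822222882 gives the pieces 882 882 882 882 22 22 882 882 882 882 882 22 22 882, which concatenate to the answer.

88288288288222228828828828828822222882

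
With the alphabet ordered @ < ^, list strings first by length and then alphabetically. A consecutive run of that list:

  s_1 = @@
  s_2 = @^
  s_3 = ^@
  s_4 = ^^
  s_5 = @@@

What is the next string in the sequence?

@@^

The successor of @@@ increments the rightmost position that isn't already ^ and resets every position after it to @.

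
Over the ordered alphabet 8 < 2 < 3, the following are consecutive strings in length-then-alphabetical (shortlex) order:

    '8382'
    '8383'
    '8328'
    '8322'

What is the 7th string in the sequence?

8332

Stepping forward 3 times from 8322: 8322 → 8323 → 8338, then the target.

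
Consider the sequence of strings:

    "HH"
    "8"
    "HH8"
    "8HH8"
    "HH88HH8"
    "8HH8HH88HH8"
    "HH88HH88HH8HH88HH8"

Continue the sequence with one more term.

This is a Fibonacci-style word recurrence s(k) = s(k−2)·s(k−1): e.g. HH·8 = HH8.
The next term joins 8HH8HH88HH8 and HH88HH88HH8HH88HH8.

8HH8HH88HH8HH88HH88HH8HH88HH8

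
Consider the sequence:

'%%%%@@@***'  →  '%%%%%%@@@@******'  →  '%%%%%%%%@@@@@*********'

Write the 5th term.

%%%%%%%%%%%%@@@@@@@***************

Reading off run lengths: % runs 4, 6, 8; @ runs 3, 4, 5; * runs 3, 6, 9 — each is linear in n (n = 1, 2, …).
For term 5, n = 5, so the run lengths are 12, 7, 15.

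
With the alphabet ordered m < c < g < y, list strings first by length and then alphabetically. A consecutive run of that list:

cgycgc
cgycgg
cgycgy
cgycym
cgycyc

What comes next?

Find the rightmost character of cgycyc below y, bump it to the next letter, and reset everything to its right to m.

cgycyg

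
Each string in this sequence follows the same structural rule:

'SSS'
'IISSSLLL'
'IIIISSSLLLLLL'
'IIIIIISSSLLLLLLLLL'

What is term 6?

IIIIIIIIIISSSLLLLLLLLLLLLLLL

s(k+1) = II·s(k)·LLL, so each term gains II as a prefix and LLL as a suffix.
From IIIIIISSSLLLLLLLLL, 2 further steps: IIIIIISSSLLLLLLLLL → IIIIIIIISSSLLLLLLLLLLLL → (answer).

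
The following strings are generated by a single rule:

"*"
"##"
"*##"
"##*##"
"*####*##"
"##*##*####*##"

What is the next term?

*####*####*##*####*##

This is a Fibonacci-style word recurrence s(k) = s(k−2)·s(k−1): e.g. *·## = *##.
Continuing: *####*## · ##*##*####*## gives term 7.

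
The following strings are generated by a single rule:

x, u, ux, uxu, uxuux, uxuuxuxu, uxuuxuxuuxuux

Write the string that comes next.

uxuuxuxuuxuuxuxuuxuxu

From term 3 onward, concatenate the last term with the second-to-last: u·x = ux, ux·u = uxu, …
The next term joins uxuuxuxuuxuux and uxuuxuxu.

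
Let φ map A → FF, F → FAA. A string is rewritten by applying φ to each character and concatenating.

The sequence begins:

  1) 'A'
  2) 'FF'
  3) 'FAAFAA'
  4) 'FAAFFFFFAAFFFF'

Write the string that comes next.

φ(FAAFFFFFAAFFFF) expands symbol-by-symbol to FAA FF FF FAA FAA FAA FAA FAA FF FF FAA FAA FAA FAA; joining the 14 pieces gives the next term.

FAAFFFFFAAFAAFAAFAAFAAFFFFFAAFAAFAAFAA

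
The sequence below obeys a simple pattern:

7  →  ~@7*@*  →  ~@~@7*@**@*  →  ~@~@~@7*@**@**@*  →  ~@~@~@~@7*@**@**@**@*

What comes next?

s(k+1) = ~@·s(k)·*@*, so each term gains ~@ as a prefix and *@* as a suffix.
So the next term is ~@·~@~@~@~@7*@**@**@**@*·*@*.

~@~@~@~@~@7*@**@**@**@**@*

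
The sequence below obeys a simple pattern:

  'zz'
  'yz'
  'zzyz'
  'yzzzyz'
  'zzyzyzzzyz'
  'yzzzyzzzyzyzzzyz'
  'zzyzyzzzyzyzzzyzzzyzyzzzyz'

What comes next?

yzzzyzzzyzyzzzyzzzyzyzzzyzyzzzyzzzyzyzzzyz

This is a Fibonacci-style word recurrence s(k) = s(k−2)·s(k−1): e.g. zz·yz = zzyz.
The next term joins yzzzyzzzyzyzzzyz and zzyzyzzzyzyzzzyzzzyzyzzzyz.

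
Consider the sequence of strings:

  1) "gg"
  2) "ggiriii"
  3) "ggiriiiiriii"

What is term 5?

The strings grow by a fixed suffix iriii each time.
From ggiriiiiriii, 2 further steps: ggiriiiiriii → ggiriiiiriiiiriii → (answer).

ggiriiiiriiiiriiiiriii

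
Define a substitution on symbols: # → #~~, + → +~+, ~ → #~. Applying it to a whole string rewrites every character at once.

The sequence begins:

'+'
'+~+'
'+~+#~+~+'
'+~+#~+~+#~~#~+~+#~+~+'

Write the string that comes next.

+~+#~+~+#~~#~+~+#~+~+#~~#~#~#~~#~+~+#~+~+#~~#~+~+#~+~+

Applying the rule to each of the 21 symbols of +~+#~+~+#~~#~+~+#~+~+ gives the pieces +~+ #~ +~+ #~~ #~ +~+ #~ +~+ #~~ #~ #~ #~~ #~ +~+ #~ +~+ #~~ #~ +~+ #~ +~+, which concatenate to the answer.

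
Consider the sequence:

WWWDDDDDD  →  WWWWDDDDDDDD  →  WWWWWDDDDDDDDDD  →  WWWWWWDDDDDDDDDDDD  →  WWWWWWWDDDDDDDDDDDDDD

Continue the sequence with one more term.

Term n consists of n W's, followed by 2n D's, where the shown terms are n = 3, 4, 5, 6, 7.
Setting n = 8 gives 8, 16 characters in each block.

WWWWWWWWDDDDDDDDDDDDDDDD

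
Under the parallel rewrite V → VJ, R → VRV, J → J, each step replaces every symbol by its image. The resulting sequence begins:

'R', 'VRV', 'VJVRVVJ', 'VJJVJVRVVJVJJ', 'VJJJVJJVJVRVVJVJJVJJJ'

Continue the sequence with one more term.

Applying the rule to each of the 21 symbols of VJJJVJJVJVRVVJVJJVJJJ gives the pieces VJ J J J VJ J J VJ J VJ VRV VJ VJ J VJ J J VJ J J J, which concatenate to the answer.

VJJJJVJJJVJJVJVRVVJVJJVJJJVJJJJ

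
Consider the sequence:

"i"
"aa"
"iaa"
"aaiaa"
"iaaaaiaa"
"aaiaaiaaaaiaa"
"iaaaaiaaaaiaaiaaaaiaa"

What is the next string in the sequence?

This is a Fibonacci-style word recurrence s(k) = s(k−2)·s(k−1): e.g. i·aa = iaa.
The next term joins aaiaaiaaaaiaa and iaaaaiaaaaiaaiaaaaiaa.

aaiaaiaaaaiaaiaaaaiaaaaiaaiaaaaiaa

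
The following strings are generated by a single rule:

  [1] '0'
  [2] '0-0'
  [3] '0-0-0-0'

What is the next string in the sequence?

0-0-0-0-0-0-0-0

s(k+1) = s(k)·-·s(k) — each term doubles the last with '-' between the halves.
One more doubling of 0-0-0-0 gives the answer.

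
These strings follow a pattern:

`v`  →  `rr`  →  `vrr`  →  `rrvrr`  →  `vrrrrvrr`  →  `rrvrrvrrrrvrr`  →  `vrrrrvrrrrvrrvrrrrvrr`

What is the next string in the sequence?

This is a Fibonacci-style word recurrence s(k) = s(k−2)·s(k−1): e.g. v·rr = vrr.
The next term joins rrvrrvrrrrvrr and vrrrrvrrrrvrrvrrrrvrr.

rrvrrvrrrrvrrvrrrrvrrrrvrrvrrrrvrr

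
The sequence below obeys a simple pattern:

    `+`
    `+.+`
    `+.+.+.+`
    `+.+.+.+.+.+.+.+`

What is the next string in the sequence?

+.+.+.+.+.+.+.+.+.+.+.+.+.+.+.+

Every step duplicates the string with '.' between the halves.
So the next term is two copies of +.+.+.+.+.+.+.+ with '.' between the halves.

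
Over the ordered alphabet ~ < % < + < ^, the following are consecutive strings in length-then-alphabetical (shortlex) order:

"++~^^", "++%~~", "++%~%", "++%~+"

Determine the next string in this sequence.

++%~^

Find the rightmost character of ++%~+ below ^, bump it to the next letter, and reset everything to its right to ~.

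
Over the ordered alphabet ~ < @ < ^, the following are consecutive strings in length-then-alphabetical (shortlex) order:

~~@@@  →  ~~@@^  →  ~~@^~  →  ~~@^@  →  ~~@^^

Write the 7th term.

Advancing 2 positions from ~~@^^ through ~~@^^ → ~~^~~ reaches term 7.

~~^~@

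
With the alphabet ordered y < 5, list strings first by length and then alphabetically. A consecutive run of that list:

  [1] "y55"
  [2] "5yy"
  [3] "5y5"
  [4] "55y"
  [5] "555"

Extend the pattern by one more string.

yyyy

555 is the last string of length 3, so the next is the first of length 4: y repeated 4 times.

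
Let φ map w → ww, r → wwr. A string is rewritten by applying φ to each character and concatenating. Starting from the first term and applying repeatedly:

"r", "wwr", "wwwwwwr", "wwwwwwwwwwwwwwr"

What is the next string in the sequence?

wwwwwwwwwwwwwwwwwwwwwwwwwwwwwwr

Replace each of the 15 characters of wwwwwwwwwwwwwwr in place — ww ww ww ww ww ww ww ww ww ww ww ww ww ww wwr — and concatenate.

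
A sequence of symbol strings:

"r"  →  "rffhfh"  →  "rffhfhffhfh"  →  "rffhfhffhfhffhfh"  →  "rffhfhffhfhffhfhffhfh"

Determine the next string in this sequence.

The strings grow by a fixed suffix ffhfh each time.
One more step from rffhfhffhfhffhfhffhfh gives the answer.

rffhfhffhfhffhfhffhfhffhfh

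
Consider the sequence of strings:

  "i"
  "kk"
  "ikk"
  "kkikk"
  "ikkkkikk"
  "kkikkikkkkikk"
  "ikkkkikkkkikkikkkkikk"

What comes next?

kkikkikkkkikkikkkkikkkkikkikkkkikk

Each term (from the third on) is the two preceding terms concatenated in order: term 3 = i·kk = ikk.
Continuing: kkikkikkkkikk · ikkkkikkkkikkikkkkikk gives term 8.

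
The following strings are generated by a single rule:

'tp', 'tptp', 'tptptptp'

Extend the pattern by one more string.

Every step duplicates the string.
Doubling tptptptp:

tptptptptptptptp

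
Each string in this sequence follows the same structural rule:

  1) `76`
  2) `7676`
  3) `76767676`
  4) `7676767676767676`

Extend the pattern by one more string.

Every step duplicates the string.
Doubling 7676767676767676:

76767676767676767676767676767676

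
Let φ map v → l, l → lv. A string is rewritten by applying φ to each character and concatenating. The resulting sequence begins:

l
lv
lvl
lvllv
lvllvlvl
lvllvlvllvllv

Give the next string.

lvllvlvllvllvlvllvlvl

Applying the rule to each of the 13 symbols of lvllvlvllvllv gives the pieces lv l lv lv l lv l lv lv l lv lv l, which concatenate to the answer.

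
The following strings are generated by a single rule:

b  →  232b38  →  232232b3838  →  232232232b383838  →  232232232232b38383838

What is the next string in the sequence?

Every step adds 232 to the front and 38 to the end of the previous string.
Applying this once more to 232232232232b38383838:

232232232232232b3838383838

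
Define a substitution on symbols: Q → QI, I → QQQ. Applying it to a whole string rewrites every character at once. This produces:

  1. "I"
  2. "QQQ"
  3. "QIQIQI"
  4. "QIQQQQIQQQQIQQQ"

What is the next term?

Rewriting the 15 symbols of QIQQQQIQQQQIQQQ one by one yields QI QQQ QI QI QI QI QQQ QI QI QI QI QQQ QI QI QI; concatenated:

QIQQQQIQIQIQIQQQQIQIQIQIQQQQIQIQI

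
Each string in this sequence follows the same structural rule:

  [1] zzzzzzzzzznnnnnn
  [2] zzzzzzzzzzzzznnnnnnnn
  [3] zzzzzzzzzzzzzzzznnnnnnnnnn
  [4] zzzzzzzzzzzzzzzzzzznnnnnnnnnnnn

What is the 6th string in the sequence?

zzzzzzzzzzzzzzzzzzzzzzzzznnnnnnnnnnnnnnnn

Term n consists of 3n+1 z's, followed by 2n n's, where the shown terms are n = 3, 4, 5, 6.
At n = 8 the blocks have lengths 25, 16.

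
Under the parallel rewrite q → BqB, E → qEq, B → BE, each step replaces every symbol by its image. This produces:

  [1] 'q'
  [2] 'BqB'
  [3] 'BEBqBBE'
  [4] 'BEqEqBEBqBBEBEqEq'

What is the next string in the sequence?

BEqEqBqBqEqBqBBEqEqBEBqBBEBEqEqBEqEqBqBqEqBqB

φ(BEqEqBEBqBBEBEqEq) expands symbol-by-symbol to BE qEq BqB qEq BqB BE qEq BE BqB BE BE qEq BE qEq BqB qEq BqB; joining the 17 pieces gives the next term.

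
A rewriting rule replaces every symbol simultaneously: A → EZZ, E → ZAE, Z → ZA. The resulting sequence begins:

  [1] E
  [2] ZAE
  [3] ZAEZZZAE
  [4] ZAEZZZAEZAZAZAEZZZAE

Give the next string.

φ(ZAEZZZAEZAZAZAEZZZAE) expands symbol-by-symbol to ZA EZZ ZAE ZA ZA ZA EZZ ZAE ZA EZZ ZA EZZ ZA EZZ ZAE ZA ZA ZA EZZ ZAE; joining the 20 pieces gives the next term.

ZAEZZZAEZAZAZAEZZZAEZAEZZZAEZZZAEZZZAEZAZAZAEZZZAE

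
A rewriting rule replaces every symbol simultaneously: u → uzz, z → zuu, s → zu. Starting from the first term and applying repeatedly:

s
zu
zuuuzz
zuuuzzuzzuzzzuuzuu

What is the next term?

Rewriting the 18 symbols of zuuuzzuzzuzzzuuzuu one by one yields zuu uzz uzz uzz zuu zuu uzz zuu zuu uzz zuu zuu zuu uzz uzz zuu uzz uzz; concatenated:

zuuuzzuzzuzzzuuzuuuzzzuuzuuuzzzuuzuuzuuuzzuzzzuuuzzuzz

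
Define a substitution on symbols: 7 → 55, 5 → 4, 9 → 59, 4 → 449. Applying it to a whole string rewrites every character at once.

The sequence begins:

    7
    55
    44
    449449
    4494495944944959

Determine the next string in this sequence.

Rewriting the 16 symbols of 4494495944944959 one by one yields 449 449 59 449 449 59 4 59 449 449 59 449 449 59 4 59; concatenated:

44944959449449594594494495944944959459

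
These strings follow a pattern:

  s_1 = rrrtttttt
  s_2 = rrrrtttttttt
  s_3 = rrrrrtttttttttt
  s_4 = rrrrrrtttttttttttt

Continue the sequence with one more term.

rrrrrrrtttttttttttttt

Reading off run lengths: r runs 3, 4, 5, 6; t runs 6, 8, 10, 12 — each is linear in n, where the shown terms are n = 3, 4, 5, 6.
At n = 7 the blocks have lengths 7, 14.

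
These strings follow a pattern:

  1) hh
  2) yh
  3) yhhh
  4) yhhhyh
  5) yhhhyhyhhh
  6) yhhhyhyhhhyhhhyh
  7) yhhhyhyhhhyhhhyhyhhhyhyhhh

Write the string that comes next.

yhhhyhyhhhyhhhyhyhhhyhyhhhyhhhyhyhhhyhhhyh

This is a Fibonacci-style word recurrence s(k) = s(k−1)·s(k−2): e.g. yh·hh = yhhh.
So term 8 is yhhhyhyhhhyhhhyhyhhhyhyhhh·yhhhyhyhhhyhhhyh.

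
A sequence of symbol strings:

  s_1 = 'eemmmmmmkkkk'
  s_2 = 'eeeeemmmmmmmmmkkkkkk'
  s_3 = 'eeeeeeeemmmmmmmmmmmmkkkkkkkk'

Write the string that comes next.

eeeeeeeeeeemmmmmmmmmmmmmmmkkkkkkkkkk

Term n consists of 3n-1 e's, followed by 3n+3 m's, followed by 2n+2 k's (n = 1, 2, …).
At n = 4 the blocks have lengths 11, 15, 10.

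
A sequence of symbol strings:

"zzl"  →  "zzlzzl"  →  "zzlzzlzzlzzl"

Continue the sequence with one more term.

zzlzzlzzlzzlzzlzzlzzlzzl

Each string is two copies of the previous one concatenated.
One more doubling of zzlzzlzzlzzl gives the answer.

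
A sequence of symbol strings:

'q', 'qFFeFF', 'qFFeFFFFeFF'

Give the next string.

The strings grow by a fixed suffix FFeFF each time.
So the next term is qFFeFFFFeFF·FFeFF.

qFFeFFFFeFFFFeFF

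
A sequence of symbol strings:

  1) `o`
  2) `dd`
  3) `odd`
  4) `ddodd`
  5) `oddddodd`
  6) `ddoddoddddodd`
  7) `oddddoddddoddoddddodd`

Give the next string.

ddoddoddddoddoddddoddddoddoddddodd

This is a Fibonacci-style word recurrence s(k) = s(k−2)·s(k−1): e.g. o·dd = odd.
So term 8 is ddoddoddddodd·oddddoddddoddoddddodd.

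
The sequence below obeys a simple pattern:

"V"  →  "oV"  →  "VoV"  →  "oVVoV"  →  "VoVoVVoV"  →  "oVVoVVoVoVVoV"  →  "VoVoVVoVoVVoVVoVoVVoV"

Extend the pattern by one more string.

oVVoVVoVoVVoVVoVoVVoVoVVoVVoVoVVoV

From term 3 onward, concatenate the second-to-last term with the last: V·oV = VoV, oV·VoV = oVVoV, …
Continuing: oVVoVVoVoVVoV · VoVoVVoVoVVoVVoVoVVoV gives term 8.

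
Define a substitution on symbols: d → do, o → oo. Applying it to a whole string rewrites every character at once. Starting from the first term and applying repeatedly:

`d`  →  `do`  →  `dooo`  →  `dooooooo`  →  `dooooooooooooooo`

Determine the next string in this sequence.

dooooooooooooooooooooooooooooooo

φ(dooooooooooooooo) expands symbol-by-symbol to do oo oo oo oo oo oo oo oo oo oo oo oo oo oo oo; joining the 16 pieces gives the next term.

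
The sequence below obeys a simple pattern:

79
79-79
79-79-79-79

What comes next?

Every step duplicates the string with '-' between the halves.
So the next term is two copies of 79-79-79-79 with '-' between the halves.

79-79-79-79-79-79-79-79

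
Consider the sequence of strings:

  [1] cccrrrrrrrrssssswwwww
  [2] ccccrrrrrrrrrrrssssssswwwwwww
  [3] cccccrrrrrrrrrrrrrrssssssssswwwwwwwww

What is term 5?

cccccccrrrrrrrrrrrrrrrrrrrrssssssssssssswwwwwwwwwwwww

The n-th term is n c's then 3n-1 r's then 2n-1 s's then 2n-1 w's, where the shown terms are n = 3, 4, 5.
At n = 7 the blocks have lengths 7, 20, 13, 13.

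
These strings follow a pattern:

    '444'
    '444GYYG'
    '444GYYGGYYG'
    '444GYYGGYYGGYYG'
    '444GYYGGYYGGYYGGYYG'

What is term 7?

Each term is the previous one with GYYG appended.
From 444GYYGGYYGGYYGGYYG, 2 further steps: 444GYYGGYYGGYYGGYYG → 444GYYGGYYGGYYGGYYGGYYG → (answer).

444GYYGGYYGGYYGGYYGGYYGGYYG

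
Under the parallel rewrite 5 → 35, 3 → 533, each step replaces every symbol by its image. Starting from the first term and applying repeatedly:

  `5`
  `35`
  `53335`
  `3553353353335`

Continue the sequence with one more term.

5333535533533355335333553353353335

Applying the rule to each of the 13 symbols of 3553353353335 gives the pieces 533 35 35 533 533 35 533 533 35 533 533 533 35, which concatenate to the answer.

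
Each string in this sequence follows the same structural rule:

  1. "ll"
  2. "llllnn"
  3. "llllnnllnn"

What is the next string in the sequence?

Each term is the previous one with llnn appended.
Applying this once more to llllnnllnn:

llllnnllnnllnn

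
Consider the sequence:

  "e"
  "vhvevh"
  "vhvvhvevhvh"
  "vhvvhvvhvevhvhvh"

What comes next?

Each term wraps the previous one in vhv on the left and vh on the right.
Applying this once more to vhvvhvvhvevhvhvh:

vhvvhvvhvvhvevhvhvhvh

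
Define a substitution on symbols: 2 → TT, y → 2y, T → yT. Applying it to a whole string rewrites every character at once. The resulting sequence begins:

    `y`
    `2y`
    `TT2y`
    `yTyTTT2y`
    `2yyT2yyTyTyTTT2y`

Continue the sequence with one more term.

TT2y2yyTTT2y2yyT2yyT2yyTyTyTTT2y

Replace each of the 16 characters of 2yyT2yyTyTyTTT2y in place — TT 2y 2y yT TT 2y 2y yT 2y yT 2y yT yT yT TT 2y — and concatenate.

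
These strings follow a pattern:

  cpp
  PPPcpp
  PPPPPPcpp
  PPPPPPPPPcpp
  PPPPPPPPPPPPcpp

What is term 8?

PPPPPPPPPPPPPPPPPPPPPcpp

Every step adds PPP at the front: s(k+1) = PPP·s(k).
From PPPPPPPPPPPPcpp, 3 further steps: PPPPPPPPPPPPcpp → PPPPPPPPPPPPPPPcpp → PPPPPPPPPPPPPPPPPPcpp → (answer).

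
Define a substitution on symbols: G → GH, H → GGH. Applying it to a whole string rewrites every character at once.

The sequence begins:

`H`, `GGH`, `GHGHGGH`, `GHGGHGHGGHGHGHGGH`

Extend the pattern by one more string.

GHGGHGHGHGGHGHGGHGHGHGGHGHGGHGHGGHGHGHGGH

Applying the rule to each of the 17 symbols of GHGGHGHGGHGHGHGGH gives the pieces GH GGH GH GH GGH GH GGH GH GH GGH GH GGH GH GGH GH GH GGH, which concatenate to the answer.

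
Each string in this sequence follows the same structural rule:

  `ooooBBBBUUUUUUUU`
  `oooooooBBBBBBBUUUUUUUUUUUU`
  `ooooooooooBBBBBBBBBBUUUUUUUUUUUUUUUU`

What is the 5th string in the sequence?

ooooooooooooooooBBBBBBBBBBBBBBBBUUUUUUUUUUUUUUUUUUUUUUUU

Each string has the form o^{3n-2} B^{3n-2} U^{4n}, where the shown terms are n = 2, 3, 4.
For term 5, n = 6, so the run lengths are 16, 16, 24.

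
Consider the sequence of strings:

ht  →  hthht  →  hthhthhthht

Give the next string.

hthhthhthhthhthhthhthht

s(k+1) = s(k)·h·s(k) — each term doubles the last with 'h' between the halves.
One more doubling of hthhthhthht gives the answer.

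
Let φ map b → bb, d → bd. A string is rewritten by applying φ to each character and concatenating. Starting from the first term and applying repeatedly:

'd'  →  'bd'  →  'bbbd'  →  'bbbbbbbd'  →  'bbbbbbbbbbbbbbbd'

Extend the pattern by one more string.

bbbbbbbbbbbbbbbbbbbbbbbbbbbbbbbd

Replace each of the 16 characters of bbbbbbbbbbbbbbbd in place — bb bb bb bb bb bb bb bb bb bb bb bb bb bb bb bd — and concatenate.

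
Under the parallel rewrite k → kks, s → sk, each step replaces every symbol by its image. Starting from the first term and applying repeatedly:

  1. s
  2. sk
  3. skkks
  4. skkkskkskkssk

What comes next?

skkkskkskksskkkskksskkkskksskskkks

φ(skkkskkskkssk) expands symbol-by-symbol to sk kks kks kks sk kks kks sk kks kks sk sk kks; joining the 13 pieces gives the next term.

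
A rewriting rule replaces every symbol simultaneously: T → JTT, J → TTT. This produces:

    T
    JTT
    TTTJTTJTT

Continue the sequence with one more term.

JTTJTTJTTTTTJTTJTTTTTJTTJTT

Apply φ to TTTJTTJTT symbol by symbol: T→JTT, T→JTT, T→JTT, J→TTT, T→JTT, T→JTT, J→TTT, T→JTT, T→JTT; joined: JTT JTT JTT TTT JTT JTT TTT JTT JTT.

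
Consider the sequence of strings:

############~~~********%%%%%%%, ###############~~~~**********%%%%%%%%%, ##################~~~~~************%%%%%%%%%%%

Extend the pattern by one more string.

#####################~~~~~~**************%%%%%%%%%%%%%

Term n consists of 3n+3 #'s, followed by n ~'s, followed by 2n+2 *'s, followed by 2n+1 %'s, where the shown terms are n = 3, 4, 5.
Setting n = 6 gives 21, 6, 14, 13 characters in each block.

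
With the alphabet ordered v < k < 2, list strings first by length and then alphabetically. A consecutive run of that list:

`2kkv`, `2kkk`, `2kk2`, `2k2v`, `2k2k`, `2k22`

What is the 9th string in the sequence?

22v2

Continuing the enumeration 3 steps past 2k22: 2k22 → 22vv → 22vk → (answer).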